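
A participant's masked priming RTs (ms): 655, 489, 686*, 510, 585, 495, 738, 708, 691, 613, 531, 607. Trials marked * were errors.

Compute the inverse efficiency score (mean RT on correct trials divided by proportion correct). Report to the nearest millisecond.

Correct trials (n=11): 655, 489, 510, 585, 495, 738, 708, 691, 613, 531, 607
Mean correct RT = 6622/11 = 602.0000 ms
Proportion correct = 11/12
IES = 602.0000 / (11/12) = 656.727 ms

657 ms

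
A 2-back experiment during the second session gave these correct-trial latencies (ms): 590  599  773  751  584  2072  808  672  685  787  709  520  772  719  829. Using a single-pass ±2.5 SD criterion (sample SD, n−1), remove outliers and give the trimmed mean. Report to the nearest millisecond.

n = 15, ΣRT = 11870, M = 791.333
Σ(x−M)² = 1875853.33; s = √(1875853.33/14) = 366.046
Cutoffs: 791.333 ± 2.5·366.046 → [-123.8, 1706.4]
Outside: 2072 → excluded.
Retained (n=14): Σ = 9798, mean = 9798/14 = 699.857

700 ms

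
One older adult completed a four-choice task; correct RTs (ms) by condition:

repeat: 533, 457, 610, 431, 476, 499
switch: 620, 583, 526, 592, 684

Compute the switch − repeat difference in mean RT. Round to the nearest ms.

M(repeat) = 3006/6 = 501.000
M(switch) = 3005/5 = 601.000
Difference = 601.000 − 501.000 = 100.000 ms

100 ms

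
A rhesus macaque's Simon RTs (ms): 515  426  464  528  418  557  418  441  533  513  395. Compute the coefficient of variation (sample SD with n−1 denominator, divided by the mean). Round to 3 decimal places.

0.120

n = 11, Σ = 5208, M = 473.4545
Σ(x−M)² = 32490.727; s = √(32490.727/10) = 57.0006
CV = 57.0006 / 473.4545 = 0.12039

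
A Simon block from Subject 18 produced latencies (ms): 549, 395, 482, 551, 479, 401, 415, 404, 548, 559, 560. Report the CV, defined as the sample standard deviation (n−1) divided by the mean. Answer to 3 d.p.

n = 11, Σ = 5343, M = 485.7273
Σ(x−M)² = 50178.182; s = √(50178.182/10) = 70.8366
CV = 70.8366 / 485.7273 = 0.14584

0.146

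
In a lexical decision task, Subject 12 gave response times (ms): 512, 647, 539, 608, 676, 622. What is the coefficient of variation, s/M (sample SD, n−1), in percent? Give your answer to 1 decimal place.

n = 6, Σ = 3604, M = 600.6667
Σ(x−M)² = 19995.333; s = √(19995.333/5) = 63.2382
CV = 63.2382 / 600.6667 = 0.10528 = 10.528%

10.5%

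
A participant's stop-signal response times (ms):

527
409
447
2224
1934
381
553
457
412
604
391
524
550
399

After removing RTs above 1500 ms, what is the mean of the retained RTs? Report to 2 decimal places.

Excluded: 1934, 2224
Retained (n=12): Σ = 5654
Mean = 5654/12 = 471.1667

471.17 ms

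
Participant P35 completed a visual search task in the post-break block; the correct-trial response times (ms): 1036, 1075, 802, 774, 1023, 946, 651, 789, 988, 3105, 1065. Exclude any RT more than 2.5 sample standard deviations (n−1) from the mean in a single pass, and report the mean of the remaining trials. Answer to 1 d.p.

n = 11, ΣRT = 12254, M = 1114.000
Σ(x−M)² = 4559406.00; s = √(4559406.00/10) = 675.234
Cutoffs: 1114.000 ± 2.5·675.234 → [-574.1, 2802.1]
Outside: 3105 → excluded.
Retained (n=10): Σ = 9149, mean = 9149/10 = 914.900

914.9 ms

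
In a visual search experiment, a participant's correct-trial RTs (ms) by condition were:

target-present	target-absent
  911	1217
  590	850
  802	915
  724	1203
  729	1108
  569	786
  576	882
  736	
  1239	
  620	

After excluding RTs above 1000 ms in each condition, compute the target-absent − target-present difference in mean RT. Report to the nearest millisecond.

target-present: exclude 1239
target-absent: exclude 1217, 1203, 1108
M(target-present) = 6257/9 = 695.222
M(target-absent) = 3433/4 = 858.250
Difference = 858.250 − 695.222 = 163.028 ms

163 ms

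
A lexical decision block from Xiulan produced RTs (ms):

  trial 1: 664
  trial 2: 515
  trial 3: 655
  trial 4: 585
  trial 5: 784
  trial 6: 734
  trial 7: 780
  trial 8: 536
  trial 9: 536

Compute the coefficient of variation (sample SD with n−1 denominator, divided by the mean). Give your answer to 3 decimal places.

0.165

n = 9, Σ = 5789, M = 643.2222
Σ(x−M)² = 90161.556; s = √(90161.556/8) = 106.1612
CV = 106.1612 / 643.2222 = 0.16505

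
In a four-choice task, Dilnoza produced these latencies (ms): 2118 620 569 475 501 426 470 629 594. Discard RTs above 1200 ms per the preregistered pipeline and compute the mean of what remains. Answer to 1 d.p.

535.5 ms

Excluded: 2118
Retained (n=8): Σ = 4284
Mean = 4284/8 = 535.5000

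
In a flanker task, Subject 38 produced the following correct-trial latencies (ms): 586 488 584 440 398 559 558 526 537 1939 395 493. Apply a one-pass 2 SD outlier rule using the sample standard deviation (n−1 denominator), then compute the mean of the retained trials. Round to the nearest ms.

n = 12, ΣRT = 7503, M = 625.250
Σ(x−M)² = 1931034.25; s = √(1931034.25/11) = 418.985
Cutoffs: 625.250 ± 2·418.985 → [-212.7, 1463.2]
Outside: 1939 → excluded.
Retained (n=11): Σ = 5564, mean = 5564/11 = 505.818

506 ms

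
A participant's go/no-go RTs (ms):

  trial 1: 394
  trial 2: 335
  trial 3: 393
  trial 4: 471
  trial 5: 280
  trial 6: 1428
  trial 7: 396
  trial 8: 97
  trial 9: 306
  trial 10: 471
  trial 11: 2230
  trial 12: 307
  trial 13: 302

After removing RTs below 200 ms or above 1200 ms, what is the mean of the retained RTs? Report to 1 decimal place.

Excluded: 97, 1428, 2230
Retained (n=10): Σ = 3655
Mean = 3655/10 = 365.5000

365.5 ms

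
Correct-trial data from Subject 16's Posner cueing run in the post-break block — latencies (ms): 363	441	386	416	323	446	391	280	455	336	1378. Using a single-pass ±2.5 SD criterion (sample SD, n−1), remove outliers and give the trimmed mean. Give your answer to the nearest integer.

384 ms

n = 11, ΣRT = 5215, M = 474.091
Σ(x−M)² = 929248.91; s = √(929248.91/10) = 304.836
Cutoffs: 474.091 ± 2.5·304.836 → [-288.0, 1236.2]
Outside: 1378 → excluded.
Retained (n=10): Σ = 3837, mean = 3837/10 = 383.700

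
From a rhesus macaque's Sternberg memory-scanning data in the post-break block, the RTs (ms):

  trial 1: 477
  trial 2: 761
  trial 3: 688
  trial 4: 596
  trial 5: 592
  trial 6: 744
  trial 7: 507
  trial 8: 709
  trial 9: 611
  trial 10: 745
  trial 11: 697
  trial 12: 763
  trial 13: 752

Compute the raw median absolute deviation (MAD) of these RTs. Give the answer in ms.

Sorted: 477, 507, 592, 596, 611, 688, 697, 709, 744, 745, 752, 761, 763 → median = 697
|x − 697|: 220, 64, 9, 101, 105, 47, 190, 12, 86, 48, 0, 66, 55
Sorted deviations: 0, 9, 12, 47, 48, 55, 64, 66, 86, 101, 105, 190, 220 → MAD = 64

64 ms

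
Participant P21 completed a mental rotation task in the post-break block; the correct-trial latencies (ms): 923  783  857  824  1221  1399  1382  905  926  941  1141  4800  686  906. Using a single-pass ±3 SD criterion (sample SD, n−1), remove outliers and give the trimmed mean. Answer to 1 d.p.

991.8 ms

n = 14, ΣRT = 17694, M = 1263.857
Σ(x−M)² = 14069015.71; s = √(14069015.71/13) = 1040.304
Cutoffs: 1263.857 ± 3·1040.304 → [-1857.1, 4384.8]
Outside: 4800 → excluded.
Retained (n=13): Σ = 12894, mean = 12894/13 = 991.846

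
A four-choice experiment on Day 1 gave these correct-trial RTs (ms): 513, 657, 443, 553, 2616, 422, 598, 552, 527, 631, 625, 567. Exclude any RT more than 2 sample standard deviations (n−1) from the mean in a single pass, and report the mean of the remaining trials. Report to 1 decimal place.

553.5 ms

n = 12, ΣRT = 8704, M = 725.333
Σ(x−M)² = 3955426.67; s = √(3955426.67/11) = 599.653
Cutoffs: 725.333 ± 2·599.653 → [-474.0, 1924.6]
Outside: 2616 → excluded.
Retained (n=11): Σ = 6088, mean = 6088/11 = 553.455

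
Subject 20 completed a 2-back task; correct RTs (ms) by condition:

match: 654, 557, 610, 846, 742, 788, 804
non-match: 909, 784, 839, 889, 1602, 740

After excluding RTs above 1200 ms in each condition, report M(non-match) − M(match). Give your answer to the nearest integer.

118 ms

non-match: exclude 1602
M(match) = 5001/7 = 714.429
M(non-match) = 4161/5 = 832.200
Difference = 832.200 − 714.429 = 117.771 ms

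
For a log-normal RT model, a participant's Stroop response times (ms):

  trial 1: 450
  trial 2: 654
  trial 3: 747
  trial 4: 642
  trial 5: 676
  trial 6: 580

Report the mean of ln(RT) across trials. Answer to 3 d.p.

ln(RT): 6.1092, 6.4831, 6.6161, 6.4646, 6.5162, 6.3630
Σ ln(RT) = 38.5522
Mean = 38.5522/6 = 6.42537

6.425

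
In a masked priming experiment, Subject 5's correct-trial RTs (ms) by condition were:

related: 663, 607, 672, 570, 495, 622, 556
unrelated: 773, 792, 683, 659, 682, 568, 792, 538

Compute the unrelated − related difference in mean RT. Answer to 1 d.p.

88.0 ms

M(related) = 4185/7 = 597.857
M(unrelated) = 5487/8 = 685.875
Difference = 685.875 − 597.857 = 88.018 ms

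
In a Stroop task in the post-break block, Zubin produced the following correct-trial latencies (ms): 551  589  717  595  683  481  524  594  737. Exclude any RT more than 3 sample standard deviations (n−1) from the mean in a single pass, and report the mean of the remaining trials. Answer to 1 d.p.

n = 9, ΣRT = 5471, M = 607.889
Σ(x−M)² = 61306.89; s = √(61306.89/8) = 87.541
Cutoffs: 607.889 ± 3·87.541 → [345.3, 870.5]
No RTs fall outside the cutoffs; all 9 retained. Mean = 5471/9 = 607.889

607.9 ms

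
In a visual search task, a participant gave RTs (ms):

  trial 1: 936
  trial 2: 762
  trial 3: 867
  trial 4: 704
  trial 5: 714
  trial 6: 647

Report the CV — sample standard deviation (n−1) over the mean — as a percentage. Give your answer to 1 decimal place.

n = 6, Σ = 4630, M = 771.6667
Σ(x−M)² = 59633.333; s = √(59633.333/5) = 109.2093
CV = 109.2093 / 771.6667 = 0.14152 = 14.152%

14.2%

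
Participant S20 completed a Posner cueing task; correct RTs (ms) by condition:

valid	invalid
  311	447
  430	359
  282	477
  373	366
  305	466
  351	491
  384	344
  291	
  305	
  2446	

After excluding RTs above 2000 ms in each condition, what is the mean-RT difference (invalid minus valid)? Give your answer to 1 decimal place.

84.5 ms

valid: exclude 2446
M(valid) = 3032/9 = 336.889
M(invalid) = 2950/7 = 421.429
Difference = 421.429 − 336.889 = 84.540 ms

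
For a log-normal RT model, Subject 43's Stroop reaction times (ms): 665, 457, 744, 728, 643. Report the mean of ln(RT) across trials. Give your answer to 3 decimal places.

ln(RT): 6.4998, 6.1247, 6.6120, 6.5903, 6.4661
Σ ln(RT) = 32.2930
Mean = 32.2930/5 = 6.45859

6.459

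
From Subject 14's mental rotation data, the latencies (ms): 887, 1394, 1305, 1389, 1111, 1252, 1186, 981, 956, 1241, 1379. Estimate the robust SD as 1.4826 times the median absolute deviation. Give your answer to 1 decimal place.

Sorted: 887, 956, 981, 1111, 1186, 1241, 1252, 1305, 1379, 1389, 1394 → median = 1241
|x − 1241| sorted: 0, 11, 55, 64, 130, 138, 148, 153, 260, 285, 354 → MAD = 138
Robust SD ≈ 1.4826 × 138 = 204.599

204.6 ms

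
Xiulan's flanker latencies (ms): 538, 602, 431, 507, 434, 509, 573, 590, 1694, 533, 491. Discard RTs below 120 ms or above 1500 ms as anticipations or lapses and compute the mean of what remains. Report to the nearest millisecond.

Excluded: 1694
Retained (n=10): Σ = 5208
Mean = 5208/10 = 520.8000

521 ms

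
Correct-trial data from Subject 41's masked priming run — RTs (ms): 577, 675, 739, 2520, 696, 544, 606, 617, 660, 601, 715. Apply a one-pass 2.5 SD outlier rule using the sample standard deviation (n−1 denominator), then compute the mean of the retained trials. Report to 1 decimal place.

643.0 ms

n = 11, ΣRT = 8950, M = 813.636
Σ(x−M)² = 3239332.55; s = √(3239332.55/10) = 569.151
Cutoffs: 813.636 ± 2.5·569.151 → [-609.2, 2236.5]
Outside: 2520 → excluded.
Retained (n=10): Σ = 6430, mean = 6430/10 = 643.000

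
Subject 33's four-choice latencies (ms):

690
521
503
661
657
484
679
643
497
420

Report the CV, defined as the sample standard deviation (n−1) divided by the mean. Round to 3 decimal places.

n = 10, Σ = 5755, M = 575.5000
Σ(x−M)² = 89272.500; s = √(89272.500/9) = 99.5950
CV = 99.5950 / 575.5000 = 0.17306

0.173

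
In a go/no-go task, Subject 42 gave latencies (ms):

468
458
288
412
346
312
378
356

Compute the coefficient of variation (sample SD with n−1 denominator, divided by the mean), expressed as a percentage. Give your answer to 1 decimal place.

n = 8, Σ = 3018, M = 377.2500
Σ(x−M)² = 29615.500; s = √(29615.500/7) = 65.0445
CV = 65.0445 / 377.2500 = 0.17242 = 17.242%

17.2%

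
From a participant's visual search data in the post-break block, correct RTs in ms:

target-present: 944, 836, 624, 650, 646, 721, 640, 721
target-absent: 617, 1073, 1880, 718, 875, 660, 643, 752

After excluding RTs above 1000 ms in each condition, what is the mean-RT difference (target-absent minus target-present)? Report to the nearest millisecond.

-12 ms

target-absent: exclude 1073, 1880
M(target-present) = 5782/8 = 722.750
M(target-absent) = 4265/6 = 710.833
Difference = 710.833 − 722.750 = -11.917 ms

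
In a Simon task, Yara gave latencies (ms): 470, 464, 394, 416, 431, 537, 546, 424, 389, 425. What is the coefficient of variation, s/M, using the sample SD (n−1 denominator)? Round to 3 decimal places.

n = 10, Σ = 4496, M = 449.6000
Σ(x−M)² = 27054.400; s = √(27054.400/9) = 54.8274
CV = 54.8274 / 449.6000 = 0.12195

0.122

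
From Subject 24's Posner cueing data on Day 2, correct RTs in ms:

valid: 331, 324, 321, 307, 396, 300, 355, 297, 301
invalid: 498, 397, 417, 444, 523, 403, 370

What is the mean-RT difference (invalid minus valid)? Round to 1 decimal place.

110.2 ms

M(valid) = 2932/9 = 325.778
M(invalid) = 3052/7 = 436.000
Difference = 436.000 − 325.778 = 110.222 ms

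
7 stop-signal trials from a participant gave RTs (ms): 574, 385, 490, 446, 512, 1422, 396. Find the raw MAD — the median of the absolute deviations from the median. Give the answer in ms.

Sorted: 385, 396, 446, 490, 512, 574, 1422 → median = 490
|x − 490|: 84, 105, 0, 44, 22, 932, 94
Sorted deviations: 0, 22, 44, 84, 94, 105, 932 → MAD = 84

84 ms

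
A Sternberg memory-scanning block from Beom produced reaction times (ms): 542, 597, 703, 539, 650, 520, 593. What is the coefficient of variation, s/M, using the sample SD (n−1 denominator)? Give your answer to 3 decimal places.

n = 7, Σ = 4144, M = 592.0000
Σ(x−M)² = 26204.000; s = √(26204.000/6) = 66.0858
CV = 66.0858 / 592.0000 = 0.11163

0.112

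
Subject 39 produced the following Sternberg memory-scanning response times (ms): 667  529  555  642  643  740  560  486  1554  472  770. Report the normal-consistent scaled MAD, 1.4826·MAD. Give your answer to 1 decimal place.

145.3 ms

Sorted: 472, 486, 529, 555, 560, 642, 643, 667, 740, 770, 1554 → median = 642
|x − 642| sorted: 0, 1, 25, 82, 87, 98, 113, 128, 156, 170, 912 → MAD = 98
Robust SD ≈ 1.4826 × 98 = 145.295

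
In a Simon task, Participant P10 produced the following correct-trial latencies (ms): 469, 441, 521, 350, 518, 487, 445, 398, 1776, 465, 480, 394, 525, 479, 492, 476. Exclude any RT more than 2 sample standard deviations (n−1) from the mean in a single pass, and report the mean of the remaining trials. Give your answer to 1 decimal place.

462.7 ms

n = 16, ΣRT = 8716, M = 544.750
Σ(x−M)² = 1652007.00; s = √(1652007.00/15) = 331.864
Cutoffs: 544.750 ± 2·331.864 → [-119.0, 1208.5]
Outside: 1776 → excluded.
Retained (n=15): Σ = 6940, mean = 6940/15 = 462.667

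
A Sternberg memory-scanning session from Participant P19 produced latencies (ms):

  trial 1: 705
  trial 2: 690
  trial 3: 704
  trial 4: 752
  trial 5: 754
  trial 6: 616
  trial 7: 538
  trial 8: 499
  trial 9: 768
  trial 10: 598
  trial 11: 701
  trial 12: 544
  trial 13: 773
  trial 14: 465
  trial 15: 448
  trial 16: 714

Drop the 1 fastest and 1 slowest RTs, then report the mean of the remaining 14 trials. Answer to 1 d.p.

646.3 ms

Sorted: 448, 465, 499, 538, 544, 598, 616, 690, 701, 704, 705, 714, 752, 754, 768, 773
Drop lowest 1 (448) and highest 1 (773)
Remaining (n=14): Σ = 9048, mean = 9048/14 = 646.286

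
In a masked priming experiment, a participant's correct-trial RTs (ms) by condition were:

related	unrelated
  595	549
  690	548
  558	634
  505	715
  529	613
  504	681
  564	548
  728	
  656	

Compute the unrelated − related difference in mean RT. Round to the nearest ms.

M(related) = 5329/9 = 592.111
M(unrelated) = 4288/7 = 612.571
Difference = 612.571 − 592.111 = 20.460 ms

20 ms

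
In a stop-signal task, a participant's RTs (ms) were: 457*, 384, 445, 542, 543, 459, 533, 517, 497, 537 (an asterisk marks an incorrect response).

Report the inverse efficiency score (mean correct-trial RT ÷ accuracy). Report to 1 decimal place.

550.2 ms

Correct trials (n=9): 384, 445, 542, 543, 459, 533, 517, 497, 537
Mean correct RT = 4457/9 = 495.2222 ms
Proportion correct = 9/10
IES = 495.2222 / (9/10) = 550.247 ms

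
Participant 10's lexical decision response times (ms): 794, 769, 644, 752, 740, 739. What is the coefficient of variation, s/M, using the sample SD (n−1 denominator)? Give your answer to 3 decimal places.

0.069

n = 6, Σ = 4438, M = 739.6667
Σ(x−M)² = 13117.333; s = √(13117.333/5) = 51.2198
CV = 51.2198 / 739.6667 = 0.06925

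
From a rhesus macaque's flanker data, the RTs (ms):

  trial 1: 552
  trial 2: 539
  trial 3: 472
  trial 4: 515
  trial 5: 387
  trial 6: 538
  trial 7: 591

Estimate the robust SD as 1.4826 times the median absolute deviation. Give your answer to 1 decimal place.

34.1 ms

Sorted: 387, 472, 515, 538, 539, 552, 591 → median = 538
|x − 538| sorted: 0, 1, 14, 23, 53, 66, 151 → MAD = 23
Robust SD ≈ 1.4826 × 23 = 34.100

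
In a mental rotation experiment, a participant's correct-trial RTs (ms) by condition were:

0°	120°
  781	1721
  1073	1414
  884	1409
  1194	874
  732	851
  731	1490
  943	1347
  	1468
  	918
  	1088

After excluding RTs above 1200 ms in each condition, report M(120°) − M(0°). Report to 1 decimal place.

120°: exclude 1721, 1414, 1409, 1490, 1347, 1468
M(0°) = 6338/7 = 905.429
M(120°) = 3731/4 = 932.750
Difference = 932.750 − 905.429 = 27.321 ms

27.3 ms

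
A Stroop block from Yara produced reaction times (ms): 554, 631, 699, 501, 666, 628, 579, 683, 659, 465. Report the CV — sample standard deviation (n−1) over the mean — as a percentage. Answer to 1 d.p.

n = 10, Σ = 6065, M = 606.5000
Σ(x−M)² = 56432.500; s = √(56432.500/9) = 79.1851
CV = 79.1851 / 606.5000 = 0.13056 = 13.056%

13.1%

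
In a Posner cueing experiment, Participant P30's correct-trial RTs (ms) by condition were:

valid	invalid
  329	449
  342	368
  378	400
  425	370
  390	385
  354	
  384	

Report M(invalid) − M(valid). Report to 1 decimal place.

22.7 ms

M(valid) = 2602/7 = 371.714
M(invalid) = 1972/5 = 394.400
Difference = 394.400 − 371.714 = 22.686 ms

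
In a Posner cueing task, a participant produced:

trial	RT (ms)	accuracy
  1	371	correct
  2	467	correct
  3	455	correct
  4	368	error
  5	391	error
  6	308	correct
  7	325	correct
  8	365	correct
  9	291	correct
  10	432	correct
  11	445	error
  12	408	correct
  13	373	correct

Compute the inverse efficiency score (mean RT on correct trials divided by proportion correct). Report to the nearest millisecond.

Correct trials (n=10): 371, 467, 455, 308, 325, 365, 291, 432, 408, 373
Mean correct RT = 3795/10 = 379.5000 ms
Proportion correct = 10/13
IES = 379.5000 / (10/13) = 493.350 ms

493 ms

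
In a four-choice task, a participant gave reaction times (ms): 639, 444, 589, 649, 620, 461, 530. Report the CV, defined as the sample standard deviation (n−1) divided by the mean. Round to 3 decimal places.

0.150

n = 7, Σ = 3932, M = 561.7143
Σ(x−M)² = 42739.429; s = √(42739.429/6) = 84.3993
CV = 84.3993 / 561.7143 = 0.15025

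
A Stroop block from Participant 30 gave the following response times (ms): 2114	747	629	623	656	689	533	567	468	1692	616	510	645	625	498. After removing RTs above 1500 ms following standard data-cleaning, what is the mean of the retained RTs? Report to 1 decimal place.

Excluded: 1692, 2114
Retained (n=13): Σ = 7806
Mean = 7806/13 = 600.4615

600.5 ms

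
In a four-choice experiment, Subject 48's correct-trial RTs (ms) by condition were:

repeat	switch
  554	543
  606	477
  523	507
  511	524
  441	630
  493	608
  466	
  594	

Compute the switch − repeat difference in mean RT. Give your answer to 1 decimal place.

M(repeat) = 4188/8 = 523.500
M(switch) = 3289/6 = 548.167
Difference = 548.167 − 523.500 = 24.667 ms

24.7 ms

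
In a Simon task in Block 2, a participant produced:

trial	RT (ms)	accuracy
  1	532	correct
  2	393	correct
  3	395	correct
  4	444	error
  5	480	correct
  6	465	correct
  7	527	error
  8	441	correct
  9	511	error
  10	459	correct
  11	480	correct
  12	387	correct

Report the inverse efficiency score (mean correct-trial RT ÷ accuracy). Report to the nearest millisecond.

597 ms

Correct trials (n=9): 532, 393, 395, 480, 465, 441, 459, 480, 387
Mean correct RT = 4032/9 = 448.0000 ms
Proportion correct = 9/12
IES = 448.0000 / (9/12) = 597.333 ms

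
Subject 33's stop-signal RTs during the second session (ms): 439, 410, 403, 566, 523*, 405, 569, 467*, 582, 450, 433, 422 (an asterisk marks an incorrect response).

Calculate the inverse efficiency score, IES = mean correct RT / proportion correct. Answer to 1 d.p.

561.5 ms

Correct trials (n=10): 439, 410, 403, 566, 405, 569, 582, 450, 433, 422
Mean correct RT = 4679/10 = 467.9000 ms
Proportion correct = 10/12
IES = 467.9000 / (10/12) = 561.480 ms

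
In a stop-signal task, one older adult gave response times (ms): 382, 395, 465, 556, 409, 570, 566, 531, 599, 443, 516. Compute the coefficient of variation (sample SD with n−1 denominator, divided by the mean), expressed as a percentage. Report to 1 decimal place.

15.8%

n = 11, Σ = 5432, M = 493.8182
Σ(x−M)² = 60693.636; s = √(60693.636/10) = 77.9061
CV = 77.9061 / 493.8182 = 0.15776 = 15.776%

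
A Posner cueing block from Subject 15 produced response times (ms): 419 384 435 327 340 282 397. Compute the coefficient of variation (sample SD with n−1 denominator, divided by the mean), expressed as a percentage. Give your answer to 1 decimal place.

n = 7, Σ = 2584, M = 369.1429
Σ(x−M)² = 18038.857; s = √(18038.857/6) = 54.8313
CV = 54.8313 / 369.1429 = 0.14854 = 14.854%

14.9%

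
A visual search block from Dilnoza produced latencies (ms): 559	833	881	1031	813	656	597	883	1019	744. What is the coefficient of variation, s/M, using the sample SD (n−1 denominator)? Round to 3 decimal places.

n = 10, Σ = 8016, M = 801.6000
Σ(x−M)² = 239166.400; s = √(239166.400/9) = 163.0155
CV = 163.0155 / 801.6000 = 0.20336

0.203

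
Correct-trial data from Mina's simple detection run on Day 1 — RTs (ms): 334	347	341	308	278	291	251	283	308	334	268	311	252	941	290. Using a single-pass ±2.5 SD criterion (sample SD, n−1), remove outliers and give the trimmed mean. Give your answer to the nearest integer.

n = 15, ΣRT = 5137, M = 342.467
Σ(x−M)² = 396963.73; s = √(396963.73/14) = 168.388
Cutoffs: 342.467 ± 2.5·168.388 → [-78.5, 763.4]
Outside: 941 → excluded.
Retained (n=14): Σ = 4196, mean = 4196/14 = 299.714

300 ms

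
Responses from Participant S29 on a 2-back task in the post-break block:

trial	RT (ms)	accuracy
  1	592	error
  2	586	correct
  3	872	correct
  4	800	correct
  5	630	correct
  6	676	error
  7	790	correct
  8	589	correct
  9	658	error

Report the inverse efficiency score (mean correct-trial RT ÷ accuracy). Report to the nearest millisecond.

1067 ms

Correct trials (n=6): 586, 872, 800, 630, 790, 589
Mean correct RT = 4267/6 = 711.1667 ms
Proportion correct = 6/9
IES = 711.1667 / (6/9) = 1066.750 ms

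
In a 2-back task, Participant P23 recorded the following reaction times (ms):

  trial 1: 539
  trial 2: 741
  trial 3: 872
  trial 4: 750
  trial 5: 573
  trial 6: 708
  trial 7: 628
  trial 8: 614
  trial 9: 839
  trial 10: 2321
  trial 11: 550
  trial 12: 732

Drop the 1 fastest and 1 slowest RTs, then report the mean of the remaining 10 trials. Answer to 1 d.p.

700.7 ms

Sorted: 539, 550, 573, 614, 628, 708, 732, 741, 750, 839, 872, 2321
Drop lowest 1 (539) and highest 1 (2321)
Remaining (n=10): Σ = 7007, mean = 7007/10 = 700.700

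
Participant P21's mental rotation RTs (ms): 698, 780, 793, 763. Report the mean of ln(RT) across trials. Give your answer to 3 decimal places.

6.630

ln(RT): 6.5482, 6.6593, 6.6758, 6.6373
Σ ln(RT) = 26.5206
Mean = 26.5206/4 = 6.63015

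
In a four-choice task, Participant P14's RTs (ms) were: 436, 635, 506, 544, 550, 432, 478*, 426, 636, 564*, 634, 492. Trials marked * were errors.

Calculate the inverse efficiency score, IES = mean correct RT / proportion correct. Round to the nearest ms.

Correct trials (n=10): 436, 635, 506, 544, 550, 432, 426, 636, 634, 492
Mean correct RT = 5291/10 = 529.1000 ms
Proportion correct = 10/12
IES = 529.1000 / (10/12) = 634.920 ms

635 ms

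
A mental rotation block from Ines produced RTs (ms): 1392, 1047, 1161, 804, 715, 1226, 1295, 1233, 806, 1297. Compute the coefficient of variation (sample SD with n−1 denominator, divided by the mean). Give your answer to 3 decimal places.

0.220

n = 10, Σ = 10976, M = 1097.6000
Σ(x−M)² = 524412.400; s = √(524412.400/9) = 241.3877
CV = 241.3877 / 1097.6000 = 0.21992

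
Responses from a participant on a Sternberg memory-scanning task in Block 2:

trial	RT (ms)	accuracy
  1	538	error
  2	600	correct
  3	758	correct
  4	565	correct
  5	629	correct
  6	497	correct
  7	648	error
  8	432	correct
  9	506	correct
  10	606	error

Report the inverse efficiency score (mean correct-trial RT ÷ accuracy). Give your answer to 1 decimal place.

Correct trials (n=7): 600, 758, 565, 629, 497, 432, 506
Mean correct RT = 3987/7 = 569.5714 ms
Proportion correct = 7/10
IES = 569.5714 / (7/10) = 813.673 ms

813.7 ms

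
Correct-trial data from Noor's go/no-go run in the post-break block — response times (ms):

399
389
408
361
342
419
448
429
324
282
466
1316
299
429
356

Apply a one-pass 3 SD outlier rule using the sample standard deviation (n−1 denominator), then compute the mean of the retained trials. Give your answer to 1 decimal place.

n = 15, ΣRT = 6667, M = 444.467
Σ(x−M)² = 855007.73; s = √(855007.73/14) = 247.127
Cutoffs: 444.467 ± 3·247.127 → [-296.9, 1185.8]
Outside: 1316 → excluded.
Retained (n=14): Σ = 5351, mean = 5351/14 = 382.214

382.2 ms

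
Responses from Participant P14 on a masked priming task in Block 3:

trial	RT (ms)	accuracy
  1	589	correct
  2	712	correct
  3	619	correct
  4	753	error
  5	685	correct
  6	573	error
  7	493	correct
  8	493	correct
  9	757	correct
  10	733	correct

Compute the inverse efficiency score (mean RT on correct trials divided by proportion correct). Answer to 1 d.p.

793.9 ms

Correct trials (n=8): 589, 712, 619, 685, 493, 493, 757, 733
Mean correct RT = 5081/8 = 635.1250 ms
Proportion correct = 8/10
IES = 635.1250 / (8/10) = 793.906 ms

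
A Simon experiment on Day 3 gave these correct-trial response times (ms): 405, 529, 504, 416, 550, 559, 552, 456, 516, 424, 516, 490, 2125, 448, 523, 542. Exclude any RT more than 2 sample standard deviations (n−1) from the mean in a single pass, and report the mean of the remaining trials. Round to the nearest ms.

495 ms

n = 16, ΣRT = 9555, M = 597.188
Σ(x−M)² = 2528442.44; s = √(2528442.44/15) = 410.564
Cutoffs: 597.188 ± 2·410.564 → [-223.9, 1418.3]
Outside: 2125 → excluded.
Retained (n=15): Σ = 7430, mean = 7430/15 = 495.333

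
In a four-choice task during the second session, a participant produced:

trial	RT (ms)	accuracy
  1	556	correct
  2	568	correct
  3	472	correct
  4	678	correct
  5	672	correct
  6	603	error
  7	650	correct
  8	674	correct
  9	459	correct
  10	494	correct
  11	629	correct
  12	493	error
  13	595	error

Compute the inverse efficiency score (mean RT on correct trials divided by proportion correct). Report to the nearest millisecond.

761 ms

Correct trials (n=10): 556, 568, 472, 678, 672, 650, 674, 459, 494, 629
Mean correct RT = 5852/10 = 585.2000 ms
Proportion correct = 10/13
IES = 585.2000 / (10/13) = 760.760 ms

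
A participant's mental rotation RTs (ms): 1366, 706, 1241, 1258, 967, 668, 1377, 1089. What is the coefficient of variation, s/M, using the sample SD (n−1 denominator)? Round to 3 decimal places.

n = 8, Σ = 8672, M = 1084.0000
Σ(x−M)² = 549952.000; s = √(549952.000/7) = 280.2937
CV = 280.2937 / 1084.0000 = 0.25857

0.259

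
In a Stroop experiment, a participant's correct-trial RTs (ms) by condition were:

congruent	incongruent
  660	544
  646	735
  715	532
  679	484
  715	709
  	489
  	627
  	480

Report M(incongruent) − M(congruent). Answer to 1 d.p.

M(congruent) = 3415/5 = 683.000
M(incongruent) = 4600/8 = 575.000
Difference = 575.000 − 683.000 = -108.000 ms

-108.0 ms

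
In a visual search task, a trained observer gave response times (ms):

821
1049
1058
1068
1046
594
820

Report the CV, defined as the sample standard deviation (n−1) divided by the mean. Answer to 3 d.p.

n = 7, Σ = 6456, M = 922.2857
Σ(x−M)² = 199505.429; s = √(199505.429/6) = 182.3483
CV = 182.3483 / 922.2857 = 0.19771

0.198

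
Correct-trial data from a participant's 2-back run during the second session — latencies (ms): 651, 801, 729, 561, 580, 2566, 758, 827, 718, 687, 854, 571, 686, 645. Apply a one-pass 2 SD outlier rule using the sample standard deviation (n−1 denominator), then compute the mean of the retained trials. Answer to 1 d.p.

697.5 ms

n = 14, ΣRT = 11634, M = 831.000
Σ(x−M)² = 3352430.00; s = √(3352430.00/13) = 507.818
Cutoffs: 831.000 ± 2·507.818 → [-184.6, 1846.6]
Outside: 2566 → excluded.
Retained (n=13): Σ = 9068, mean = 9068/13 = 697.538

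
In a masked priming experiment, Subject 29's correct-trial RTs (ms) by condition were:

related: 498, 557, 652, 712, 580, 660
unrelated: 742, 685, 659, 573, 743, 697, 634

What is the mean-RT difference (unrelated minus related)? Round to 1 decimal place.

M(related) = 3659/6 = 609.833
M(unrelated) = 4733/7 = 676.143
Difference = 676.143 − 609.833 = 66.310 ms

66.3 ms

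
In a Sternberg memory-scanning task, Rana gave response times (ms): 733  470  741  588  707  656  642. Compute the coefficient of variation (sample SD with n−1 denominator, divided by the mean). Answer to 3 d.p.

n = 7, Σ = 4537, M = 648.1429
Σ(x−M)² = 54738.857; s = √(54738.857/6) = 95.5151
CV = 95.5151 / 648.1429 = 0.14737

0.147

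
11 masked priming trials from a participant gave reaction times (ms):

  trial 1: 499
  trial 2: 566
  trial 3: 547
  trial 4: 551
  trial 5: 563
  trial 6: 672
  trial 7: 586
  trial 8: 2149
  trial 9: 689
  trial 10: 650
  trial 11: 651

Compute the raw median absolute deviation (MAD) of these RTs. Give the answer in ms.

Sorted: 499, 547, 551, 563, 566, 586, 650, 651, 672, 689, 2149 → median = 586
|x − 586|: 87, 20, 39, 35, 23, 86, 0, 1563, 103, 64, 65
Sorted deviations: 0, 20, 23, 35, 39, 64, 65, 86, 87, 103, 1563 → MAD = 64

64 ms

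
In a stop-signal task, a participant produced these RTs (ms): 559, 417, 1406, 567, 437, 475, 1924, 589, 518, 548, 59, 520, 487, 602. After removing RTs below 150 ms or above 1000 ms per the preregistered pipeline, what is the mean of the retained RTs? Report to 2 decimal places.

Excluded: 59, 1406, 1924
Retained (n=11): Σ = 5719
Mean = 5719/11 = 519.9091

519.91 ms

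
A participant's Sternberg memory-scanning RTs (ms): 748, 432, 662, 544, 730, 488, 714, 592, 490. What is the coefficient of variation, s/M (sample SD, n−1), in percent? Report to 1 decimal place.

19.7%

n = 9, Σ = 5400, M = 600.0000
Σ(x−M)² = 111712.000; s = √(111712.000/8) = 118.1694
CV = 118.1694 / 600.0000 = 0.19695 = 19.695%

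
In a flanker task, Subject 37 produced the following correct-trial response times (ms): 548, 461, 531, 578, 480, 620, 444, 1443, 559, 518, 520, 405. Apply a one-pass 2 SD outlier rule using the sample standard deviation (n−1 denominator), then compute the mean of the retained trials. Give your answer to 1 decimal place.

514.9 ms

n = 12, ΣRT = 7107, M = 592.250
Σ(x−M)² = 829164.25; s = √(829164.25/11) = 274.552
Cutoffs: 592.250 ± 2·274.552 → [43.1, 1141.4]
Outside: 1443 → excluded.
Retained (n=11): Σ = 5664, mean = 5664/11 = 514.909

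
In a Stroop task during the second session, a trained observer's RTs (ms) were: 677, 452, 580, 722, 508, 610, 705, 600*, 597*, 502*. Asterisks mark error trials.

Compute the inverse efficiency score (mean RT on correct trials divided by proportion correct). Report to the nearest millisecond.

Correct trials (n=7): 677, 452, 580, 722, 508, 610, 705
Mean correct RT = 4254/7 = 607.7143 ms
Proportion correct = 7/10
IES = 607.7143 / (7/10) = 868.163 ms

868 ms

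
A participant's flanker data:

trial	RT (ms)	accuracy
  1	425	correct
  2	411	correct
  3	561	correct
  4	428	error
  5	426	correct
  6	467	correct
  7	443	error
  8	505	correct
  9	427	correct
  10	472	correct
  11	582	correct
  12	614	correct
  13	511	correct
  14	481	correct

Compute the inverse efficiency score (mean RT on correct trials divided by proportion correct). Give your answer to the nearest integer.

Correct trials (n=12): 425, 411, 561, 426, 467, 505, 427, 472, 582, 614, 511, 481
Mean correct RT = 5882/12 = 490.1667 ms
Proportion correct = 12/14
IES = 490.1667 / (12/14) = 571.861 ms

572 ms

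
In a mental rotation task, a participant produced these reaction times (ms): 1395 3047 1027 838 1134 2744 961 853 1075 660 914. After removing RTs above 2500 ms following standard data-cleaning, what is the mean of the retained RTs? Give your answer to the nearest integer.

Excluded: 2744, 3047
Retained (n=9): Σ = 8857
Mean = 8857/9 = 984.1111

984 ms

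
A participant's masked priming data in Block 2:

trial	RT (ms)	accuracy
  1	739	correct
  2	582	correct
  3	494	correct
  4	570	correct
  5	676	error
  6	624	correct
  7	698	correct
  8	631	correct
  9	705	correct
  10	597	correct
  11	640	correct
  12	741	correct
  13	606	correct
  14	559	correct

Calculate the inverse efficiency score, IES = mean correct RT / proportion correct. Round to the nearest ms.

678 ms

Correct trials (n=13): 739, 582, 494, 570, 624, 698, 631, 705, 597, 640, 741, 606, 559
Mean correct RT = 8186/13 = 629.6923 ms
Proportion correct = 13/14
IES = 629.6923 / (13/14) = 678.130 ms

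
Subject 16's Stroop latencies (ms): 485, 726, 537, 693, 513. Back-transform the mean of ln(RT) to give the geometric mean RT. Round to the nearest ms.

ln(RT): 6.1841, 6.5876, 6.2860, 6.5410, 6.2403
Mean ln(RT) = 31.8390/5 = 6.36780
Geometric mean = exp(6.36780) = 582.77 ms

583 ms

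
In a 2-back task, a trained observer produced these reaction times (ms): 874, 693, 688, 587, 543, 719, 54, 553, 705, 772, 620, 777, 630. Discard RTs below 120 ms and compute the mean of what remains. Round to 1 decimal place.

Excluded: 54
Retained (n=12): Σ = 8161
Mean = 8161/12 = 680.0833

680.1 ms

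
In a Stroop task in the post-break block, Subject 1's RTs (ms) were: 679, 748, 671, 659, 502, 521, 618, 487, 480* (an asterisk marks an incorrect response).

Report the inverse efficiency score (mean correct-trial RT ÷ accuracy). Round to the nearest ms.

687 ms

Correct trials (n=8): 679, 748, 671, 659, 502, 521, 618, 487
Mean correct RT = 4885/8 = 610.6250 ms
Proportion correct = 8/9
IES = 610.6250 / (8/9) = 686.953 ms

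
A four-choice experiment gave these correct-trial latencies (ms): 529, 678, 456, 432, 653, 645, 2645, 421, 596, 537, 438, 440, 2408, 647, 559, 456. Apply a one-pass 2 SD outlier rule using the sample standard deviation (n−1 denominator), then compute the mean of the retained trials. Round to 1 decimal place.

n = 16, ΣRT = 12540, M = 783.750
Σ(x−M)² = 7088079.00; s = √(7088079.00/15) = 687.414
Cutoffs: 783.750 ± 2·687.414 → [-591.1, 2158.6]
Outside: 2408, 2645 → excluded.
Retained (n=14): Σ = 7487, mean = 7487/14 = 534.786

534.8 ms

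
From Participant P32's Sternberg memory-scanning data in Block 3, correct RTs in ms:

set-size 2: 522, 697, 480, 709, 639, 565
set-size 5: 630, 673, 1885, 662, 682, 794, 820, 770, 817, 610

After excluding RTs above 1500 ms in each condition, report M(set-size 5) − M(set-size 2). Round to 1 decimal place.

set-size 5: exclude 1885
M(set-size 2) = 3612/6 = 602.000
M(set-size 5) = 6458/9 = 717.556
Difference = 717.556 − 602.000 = 115.556 ms

115.6 ms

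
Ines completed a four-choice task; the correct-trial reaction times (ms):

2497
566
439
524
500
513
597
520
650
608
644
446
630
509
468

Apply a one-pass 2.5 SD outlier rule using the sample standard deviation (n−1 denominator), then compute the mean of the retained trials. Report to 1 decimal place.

n = 15, ΣRT = 10111, M = 674.067
Σ(x−M)² = 3627972.93; s = √(3627972.93/14) = 509.059
Cutoffs: 674.067 ± 2.5·509.059 → [-598.6, 1946.7]
Outside: 2497 → excluded.
Retained (n=14): Σ = 7614, mean = 7614/14 = 543.857

543.9 ms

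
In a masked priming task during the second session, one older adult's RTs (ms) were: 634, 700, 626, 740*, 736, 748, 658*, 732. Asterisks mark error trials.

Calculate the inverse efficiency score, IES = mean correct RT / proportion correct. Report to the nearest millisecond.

928 ms

Correct trials (n=6): 634, 700, 626, 736, 748, 732
Mean correct RT = 4176/6 = 696.0000 ms
Proportion correct = 6/8
IES = 696.0000 / (6/8) = 928.000 ms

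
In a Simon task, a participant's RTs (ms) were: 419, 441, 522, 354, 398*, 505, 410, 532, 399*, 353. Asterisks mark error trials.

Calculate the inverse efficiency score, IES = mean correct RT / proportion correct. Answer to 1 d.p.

Correct trials (n=8): 419, 441, 522, 354, 505, 410, 532, 353
Mean correct RT = 3536/8 = 442.0000 ms
Proportion correct = 8/10
IES = 442.0000 / (8/10) = 552.500 ms

552.5 ms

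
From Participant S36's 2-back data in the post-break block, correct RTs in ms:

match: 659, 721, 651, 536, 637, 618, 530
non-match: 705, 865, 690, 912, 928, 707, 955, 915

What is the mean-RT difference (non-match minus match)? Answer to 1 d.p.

M(match) = 4352/7 = 621.714
M(non-match) = 6677/8 = 834.625
Difference = 834.625 − 621.714 = 212.911 ms

212.9 ms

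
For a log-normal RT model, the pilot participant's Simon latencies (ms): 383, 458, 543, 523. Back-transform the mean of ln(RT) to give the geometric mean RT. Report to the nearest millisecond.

472 ms

ln(RT): 5.9480, 6.1269, 6.2971, 6.2596
Mean ln(RT) = 24.6316/4 = 6.15790
Geometric mean = exp(6.15790) = 472.43 ms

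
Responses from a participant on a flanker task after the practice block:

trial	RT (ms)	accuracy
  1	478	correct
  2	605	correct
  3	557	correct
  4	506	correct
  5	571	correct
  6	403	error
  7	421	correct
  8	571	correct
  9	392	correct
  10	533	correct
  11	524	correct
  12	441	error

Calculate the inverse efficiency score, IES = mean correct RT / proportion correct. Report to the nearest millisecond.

619 ms

Correct trials (n=10): 478, 605, 557, 506, 571, 421, 571, 392, 533, 524
Mean correct RT = 5158/10 = 515.8000 ms
Proportion correct = 10/12
IES = 515.8000 / (10/12) = 618.960 ms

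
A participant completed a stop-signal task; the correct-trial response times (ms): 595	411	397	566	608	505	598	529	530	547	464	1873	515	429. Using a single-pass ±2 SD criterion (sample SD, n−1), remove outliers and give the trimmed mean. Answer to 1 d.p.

n = 14, ΣRT = 8567, M = 611.929
Σ(x−M)² = 1773452.93; s = √(1773452.93/13) = 369.350
Cutoffs: 611.929 ± 2·369.350 → [-126.8, 1350.6]
Outside: 1873 → excluded.
Retained (n=13): Σ = 6694, mean = 6694/13 = 514.923

514.9 ms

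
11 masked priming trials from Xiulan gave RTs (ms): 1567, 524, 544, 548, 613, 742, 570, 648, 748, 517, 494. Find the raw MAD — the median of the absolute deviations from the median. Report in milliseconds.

53 ms

Sorted: 494, 517, 524, 544, 548, 570, 613, 648, 742, 748, 1567 → median = 570
|x − 570|: 997, 46, 26, 22, 43, 172, 0, 78, 178, 53, 76
Sorted deviations: 0, 22, 26, 43, 46, 53, 76, 78, 172, 178, 997 → MAD = 53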